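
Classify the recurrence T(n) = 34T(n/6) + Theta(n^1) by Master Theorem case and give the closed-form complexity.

Master Theorem for T(n) = 34T(n/6) + O(n^1):

a = 34, b = 6, c = 1
log_b(a) = log_6(34) = 1.9681

Case 1: c = 1 < log_6(34) = 1.9681
T(n) = O(n^(log_6 34))

For T(n) = 34T(n/6) + O(n^1): log_6(34) = 1.9681. This is Case 1 of the Master Theorem (c < log_b(a), work dominated by leaves), giving O(n^(log_6 34)).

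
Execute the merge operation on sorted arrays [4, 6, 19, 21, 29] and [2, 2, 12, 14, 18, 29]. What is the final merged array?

Merging process:

Compare 4 vs 2: take 2 from right. Merged: [2]
Compare 4 vs 2: take 2 from right. Merged: [2, 2]
Compare 4 vs 12: take 4 from left. Merged: [2, 2, 4]
Compare 6 vs 12: take 6 from left. Merged: [2, 2, 4, 6]
Compare 19 vs 12: take 12 from right. Merged: [2, 2, 4, 6, 12]
Compare 19 vs 14: take 14 from right. Merged: [2, 2, 4, 6, 12, 14]
Compare 19 vs 18: take 18 from right. Merged: [2, 2, 4, 6, 12, 14, 18]
Compare 19 vs 29: take 19 from left. Merged: [2, 2, 4, 6, 12, 14, 18, 19]
Compare 21 vs 29: take 21 from left. Merged: [2, 2, 4, 6, 12, 14, 18, 19, 21]
Compare 29 vs 29: take 29 from left. Merged: [2, 2, 4, 6, 12, 14, 18, 19, 21, 29]
Append remaining from right: [29]. Merged: [2, 2, 4, 6, 12, 14, 18, 19, 21, 29, 29]

Final merged array: [2, 2, 4, 6, 12, 14, 18, 19, 21, 29, 29]
Total comparisons: 10

The merged array is [2, 2, 4, 6, 12, 14, 18, 19, 21, 29, 29], requiring 10 comparisons. The merge step runs in O(n) time where n is the total number of elements.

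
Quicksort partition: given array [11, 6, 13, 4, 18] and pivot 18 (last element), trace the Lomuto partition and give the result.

Lomuto partition with pivot = 18:

Initial array: [11, 6, 13, 4, 18]

arr[0]=11 <= 18: swap with position 0, array becomes [11, 6, 13, 4, 18]
arr[1]=6 <= 18: swap with position 1, array becomes [11, 6, 13, 4, 18]
arr[2]=13 <= 18: swap with position 2, array becomes [11, 6, 13, 4, 18]
arr[3]=4 <= 18: swap with position 3, array becomes [11, 6, 13, 4, 18]

Place pivot at position 4: [11, 6, 13, 4, 18]
Pivot position: 4

After partitioning with pivot 18, the array becomes [11, 6, 13, 4, 18]. The pivot is placed at index 4. All elements to the left of the pivot are <= 18, and all elements to the right are > 18.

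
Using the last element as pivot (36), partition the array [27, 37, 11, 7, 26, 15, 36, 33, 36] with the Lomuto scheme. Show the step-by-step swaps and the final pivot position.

Lomuto partition with pivot = 36:

Initial array: [27, 37, 11, 7, 26, 15, 36, 33, 36]

arr[0]=27 <= 36: swap with position 0, array becomes [27, 37, 11, 7, 26, 15, 36, 33, 36]
arr[1]=37 > 36: no swap
arr[2]=11 <= 36: swap with position 1, array becomes [27, 11, 37, 7, 26, 15, 36, 33, 36]
arr[3]=7 <= 36: swap with position 2, array becomes [27, 11, 7, 37, 26, 15, 36, 33, 36]
arr[4]=26 <= 36: swap with position 3, array becomes [27, 11, 7, 26, 37, 15, 36, 33, 36]
arr[5]=15 <= 36: swap with position 4, array becomes [27, 11, 7, 26, 15, 37, 36, 33, 36]
arr[6]=36 <= 36: swap with position 5, array becomes [27, 11, 7, 26, 15, 36, 37, 33, 36]
arr[7]=33 <= 36: swap with position 6, array becomes [27, 11, 7, 26, 15, 36, 33, 37, 36]

Place pivot at position 7: [27, 11, 7, 26, 15, 36, 33, 36, 37]
Pivot position: 7

After partitioning with pivot 36, the array becomes [27, 11, 7, 26, 15, 36, 33, 36, 37]. The pivot is placed at index 7. All elements to the left of the pivot are <= 36, and all elements to the right are > 36.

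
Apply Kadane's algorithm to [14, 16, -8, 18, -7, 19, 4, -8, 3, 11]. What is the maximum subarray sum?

Using Kadane's algorithm on [14, 16, -8, 18, -7, 19, 4, -8, 3, 11]:

Scanning through the array:
Position 1 (value 16): max_ending_here = 30, max_so_far = 30
Position 2 (value -8): max_ending_here = 22, max_so_far = 30
Position 3 (value 18): max_ending_here = 40, max_so_far = 40
Position 4 (value -7): max_ending_here = 33, max_so_far = 40
Position 5 (value 19): max_ending_here = 52, max_so_far = 52
Position 6 (value 4): max_ending_here = 56, max_so_far = 56
Position 7 (value -8): max_ending_here = 48, max_so_far = 56
Position 8 (value 3): max_ending_here = 51, max_so_far = 56
Position 9 (value 11): max_ending_here = 62, max_so_far = 62

Maximum subarray: [14, 16, -8, 18, -7, 19, 4, -8, 3, 11]
Maximum sum: 62

The maximum subarray is [14, 16, -8, 18, -7, 19, 4, -8, 3, 11] with sum 62. This subarray runs from index 0 to index 9.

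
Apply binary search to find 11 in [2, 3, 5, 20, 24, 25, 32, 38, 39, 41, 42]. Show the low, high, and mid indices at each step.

Binary search for 11 in [2, 3, 5, 20, 24, 25, 32, 38, 39, 41, 42]:

lo=0, hi=10, mid=5, arr[mid]=25 -> 25 > 11, search left half
lo=0, hi=4, mid=2, arr[mid]=5 -> 5 < 11, search right half
lo=3, hi=4, mid=3, arr[mid]=20 -> 20 > 11, search left half
lo=3 > hi=2, target 11 not found

Binary search determines that 11 is not in the array after 3 comparisons. The search space was exhausted without finding the target.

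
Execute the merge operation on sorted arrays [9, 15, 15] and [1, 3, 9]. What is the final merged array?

Merging process:

Compare 9 vs 1: take 1 from right. Merged: [1]
Compare 9 vs 3: take 3 from right. Merged: [1, 3]
Compare 9 vs 9: take 9 from left. Merged: [1, 3, 9]
Compare 15 vs 9: take 9 from right. Merged: [1, 3, 9, 9]
Append remaining from left: [15, 15]. Merged: [1, 3, 9, 9, 15, 15]

Final merged array: [1, 3, 9, 9, 15, 15]
Total comparisons: 4

The merged array is [1, 3, 9, 9, 15, 15], requiring 4 comparisons. The merge step runs in O(n) time where n is the total number of elements.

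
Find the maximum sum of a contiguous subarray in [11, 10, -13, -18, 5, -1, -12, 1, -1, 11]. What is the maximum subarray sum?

Using Kadane's algorithm on [11, 10, -13, -18, 5, -1, -12, 1, -1, 11]:

Scanning through the array:
Position 1 (value 10): max_ending_here = 21, max_so_far = 21
Position 2 (value -13): max_ending_here = 8, max_so_far = 21
Position 3 (value -18): max_ending_here = -10, max_so_far = 21
Position 4 (value 5): max_ending_here = 5, max_so_far = 21
Position 5 (value -1): max_ending_here = 4, max_so_far = 21
Position 6 (value -12): max_ending_here = -8, max_so_far = 21
Position 7 (value 1): max_ending_here = 1, max_so_far = 21
Position 8 (value -1): max_ending_here = 0, max_so_far = 21
Position 9 (value 11): max_ending_here = 11, max_so_far = 21

Maximum subarray: [11, 10]
Maximum sum: 21

The maximum subarray is [11, 10] with sum 21. This subarray runs from index 0 to index 1.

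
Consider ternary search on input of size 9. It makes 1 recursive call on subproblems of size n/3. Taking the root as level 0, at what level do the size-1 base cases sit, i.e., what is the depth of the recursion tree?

For divide and conquer with division factor 3:

Problem sizes at each level:
Level 0: 9
Level 1: 3
Level 2: 1

The root is level 0 and the size-1 base case is level 2 (the tree spans levels 0 through 2, i.e. 3 levels counting the root), so the depth is the number of divisions: log_3(9) = 2

The recursion tree depth is log_3(9) = 2. At each level, the problem size is divided by 3, so it takes 2 divisions to reduce to a base case of size 1. The algorithm makes 1 recursive call at each level.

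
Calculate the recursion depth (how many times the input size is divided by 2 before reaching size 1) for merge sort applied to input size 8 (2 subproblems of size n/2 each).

For divide and conquer with division factor 2:

Problem sizes at each level:
Level 0: 8
Level 1: 4
Level 2: 2
Level 3: 1

The root is level 0 and the size-1 base case is level 3 (the tree spans levels 0 through 3, i.e. 4 levels counting the root), so the depth is the number of divisions: log_2(8) = 3

The recursion tree depth is log_2(8) = 3. At each level, the problem size is divided by 2, so it takes 3 divisions to reduce to a base case of size 1. The algorithm makes 2 recursive calls at each level.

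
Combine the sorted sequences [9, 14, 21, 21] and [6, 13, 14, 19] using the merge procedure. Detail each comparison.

Merging process:

Compare 9 vs 6: take 6 from right. Merged: [6]
Compare 9 vs 13: take 9 from left. Merged: [6, 9]
Compare 14 vs 13: take 13 from right. Merged: [6, 9, 13]
Compare 14 vs 14: take 14 from left. Merged: [6, 9, 13, 14]
Compare 21 vs 14: take 14 from right. Merged: [6, 9, 13, 14, 14]
Compare 21 vs 19: take 19 from right. Merged: [6, 9, 13, 14, 14, 19]
Append remaining from left: [21, 21]. Merged: [6, 9, 13, 14, 14, 19, 21, 21]

Final merged array: [6, 9, 13, 14, 14, 19, 21, 21]
Total comparisons: 6

The merged array is [6, 9, 13, 14, 14, 19, 21, 21], requiring 6 comparisons. The merge step runs in O(n) time where n is the total number of elements.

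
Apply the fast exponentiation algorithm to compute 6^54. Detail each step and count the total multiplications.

Computing 6^54 by squaring (build up from 6^1; each line after the first costs one multiplication):

6^1 = 6
6^2 = (6^1)^2 = 6^2 = 36
6^3 = 6 * 6^2 = 6 * 36 = 216
6^6 = (6^3)^2 = 216^2 = 46656
6^12 = (6^6)^2 = 46656^2 = 2176782336
6^13 = 6 * 6^12 = 6 * 2176782336 = 13060694016
6^26 = (6^13)^2 = 13060694016^2 = 170581728179578208256
6^27 = 6 * 6^26 = 6 * 170581728179578208256 = 1023490369077469249536
6^54 = (6^27)^2 = 1023490369077469249536^2 = 1047532535594334222593508922191671036215296

Result: 1047532535594334222593508922191671036215296
Multiplications needed: 8 (8 lines after 6^1)

6^54 = 1047532535594334222593508922191671036215296. Using exponentiation by squaring, this requires 8 multiplications. The key idea: if the exponent is even, square the half-power; if odd, multiply by the base once.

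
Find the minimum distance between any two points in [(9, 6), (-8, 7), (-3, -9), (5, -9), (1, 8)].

Computing all pairwise distances among 5 points:

d((9, 6), (-8, 7)) = 17.0294
d((9, 6), (-3, -9)) = 19.2094
d((9, 6), (5, -9)) = 15.5242
d((9, 6), (1, 8)) = 8.2462
d((-8, 7), (-3, -9)) = 16.7631
d((-8, 7), (5, -9)) = 20.6155
d((-8, 7), (1, 8)) = 9.0554
d((-3, -9), (5, -9)) = 8.0 <-- minimum
d((-3, -9), (1, 8)) = 17.4642
d((5, -9), (1, 8)) = 17.4642

Closest pair: (-3, -9) and (5, -9) with distance 8.0

The closest pair is (-3, -9) and (5, -9) with Euclidean distance 8.0. For 5 points, brute-force pairwise comparison is shown above. For large n, the divide-and-conquer algorithm (sort by x, recurse on halves, check the dividing strip) achieves O(n log n).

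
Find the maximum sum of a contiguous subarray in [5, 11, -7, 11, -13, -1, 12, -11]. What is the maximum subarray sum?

Using Kadane's algorithm on [5, 11, -7, 11, -13, -1, 12, -11]:

Scanning through the array:
Position 1 (value 11): max_ending_here = 16, max_so_far = 16
Position 2 (value -7): max_ending_here = 9, max_so_far = 16
Position 3 (value 11): max_ending_here = 20, max_so_far = 20
Position 4 (value -13): max_ending_here = 7, max_so_far = 20
Position 5 (value -1): max_ending_here = 6, max_so_far = 20
Position 6 (value 12): max_ending_here = 18, max_so_far = 20
Position 7 (value -11): max_ending_here = 7, max_so_far = 20

Maximum subarray: [5, 11, -7, 11]
Maximum sum: 20

The maximum subarray is [5, 11, -7, 11] with sum 20. This subarray runs from index 0 to index 3.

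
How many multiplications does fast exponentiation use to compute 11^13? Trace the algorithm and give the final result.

Computing 11^13 by squaring (build up from 11^1; each line after the first costs one multiplication):

11^1 = 11
11^2 = (11^1)^2 = 11^2 = 121
11^3 = 11 * 11^2 = 11 * 121 = 1331
11^6 = (11^3)^2 = 1331^2 = 1771561
11^12 = (11^6)^2 = 1771561^2 = 3138428376721
11^13 = 11 * 11^12 = 11 * 3138428376721 = 34522712143931

Result: 34522712143931
Multiplications needed: 5 (5 lines after 11^1)

11^13 = 34522712143931. Using exponentiation by squaring, this requires 5 multiplications. The key idea: if the exponent is even, square the half-power; if odd, multiply by the base once.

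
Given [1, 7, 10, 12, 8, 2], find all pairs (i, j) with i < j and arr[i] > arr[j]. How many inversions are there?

Finding inversions in [1, 7, 10, 12, 8, 2]:

(1, 5): arr[1]=7 > arr[5]=2
(2, 4): arr[2]=10 > arr[4]=8
(2, 5): arr[2]=10 > arr[5]=2
(3, 4): arr[3]=12 > arr[4]=8
(3, 5): arr[3]=12 > arr[5]=2
(4, 5): arr[4]=8 > arr[5]=2

Total inversions: 6

The array has 6 inversion(s): (1,5), (2,4), (2,5), (3,4), (3,5), (4,5). Each pair (i,j) satisfies i < j and arr[i] > arr[j].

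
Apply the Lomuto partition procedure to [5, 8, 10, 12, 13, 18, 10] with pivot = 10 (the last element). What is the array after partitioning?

Lomuto partition with pivot = 10:

Initial array: [5, 8, 10, 12, 13, 18, 10]

arr[0]=5 <= 10: swap with position 0, array becomes [5, 8, 10, 12, 13, 18, 10]
arr[1]=8 <= 10: swap with position 1, array becomes [5, 8, 10, 12, 13, 18, 10]
arr[2]=10 <= 10: swap with position 2, array becomes [5, 8, 10, 12, 13, 18, 10]
arr[3]=12 > 10: no swap
arr[4]=13 > 10: no swap
arr[5]=18 > 10: no swap

Place pivot at position 3: [5, 8, 10, 10, 13, 18, 12]
Pivot position: 3

After partitioning with pivot 10, the array becomes [5, 8, 10, 10, 13, 18, 12]. The pivot is placed at index 3. All elements to the left of the pivot are <= 10, and all elements to the right are > 10.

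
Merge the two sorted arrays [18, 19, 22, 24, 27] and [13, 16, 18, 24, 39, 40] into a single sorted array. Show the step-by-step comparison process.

Merging process:

Compare 18 vs 13: take 13 from right. Merged: [13]
Compare 18 vs 16: take 16 from right. Merged: [13, 16]
Compare 18 vs 18: take 18 from left. Merged: [13, 16, 18]
Compare 19 vs 18: take 18 from right. Merged: [13, 16, 18, 18]
Compare 19 vs 24: take 19 from left. Merged: [13, 16, 18, 18, 19]
Compare 22 vs 24: take 22 from left. Merged: [13, 16, 18, 18, 19, 22]
Compare 24 vs 24: take 24 from left. Merged: [13, 16, 18, 18, 19, 22, 24]
Compare 27 vs 24: take 24 from right. Merged: [13, 16, 18, 18, 19, 22, 24, 24]
Compare 27 vs 39: take 27 from left. Merged: [13, 16, 18, 18, 19, 22, 24, 24, 27]
Append remaining from right: [39, 40]. Merged: [13, 16, 18, 18, 19, 22, 24, 24, 27, 39, 40]

Final merged array: [13, 16, 18, 18, 19, 22, 24, 24, 27, 39, 40]
Total comparisons: 9

The merged array is [13, 16, 18, 18, 19, 22, 24, 24, 27, 39, 40], requiring 9 comparisons. The merge step runs in O(n) time where n is the total number of elements.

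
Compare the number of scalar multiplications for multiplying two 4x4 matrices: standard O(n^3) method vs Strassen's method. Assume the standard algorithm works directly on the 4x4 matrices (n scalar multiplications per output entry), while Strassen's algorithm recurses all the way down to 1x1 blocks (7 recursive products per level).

Matrix multiplication for 4x4 matrices:

Standard algorithm: 4^3 = 64 multiplications
Strassen's algorithm: 7^(log2(4)) = 7^2 = 49 multiplications
Savings: 64 - 49 = 15 multiplications

Standard: 64 multiplications (4^3). Strassen: 49 multiplications (7^2). Strassen reduces 8 recursive multiplications to 7 at each level.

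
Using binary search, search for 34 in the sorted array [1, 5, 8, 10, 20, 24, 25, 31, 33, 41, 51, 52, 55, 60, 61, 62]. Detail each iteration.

Binary search for 34 in [1, 5, 8, 10, 20, 24, 25, 31, 33, 41, 51, 52, 55, 60, 61, 62]:

lo=0, hi=15, mid=7, arr[mid]=31 -> 31 < 34, search right half
lo=8, hi=15, mid=11, arr[mid]=52 -> 52 > 34, search left half
lo=8, hi=10, mid=9, arr[mid]=41 -> 41 > 34, search left half
lo=8, hi=8, mid=8, arr[mid]=33 -> 33 < 34, search right half
lo=9 > hi=8, target 34 not found

Binary search determines that 34 is not in the array after 4 comparisons. The search space was exhausted without finding the target.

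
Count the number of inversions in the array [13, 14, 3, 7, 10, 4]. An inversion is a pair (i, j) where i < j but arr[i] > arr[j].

Finding inversions in [13, 14, 3, 7, 10, 4]:

(0, 2): arr[0]=13 > arr[2]=3
(0, 3): arr[0]=13 > arr[3]=7
(0, 4): arr[0]=13 > arr[4]=10
(0, 5): arr[0]=13 > arr[5]=4
(1, 2): arr[1]=14 > arr[2]=3
(1, 3): arr[1]=14 > arr[3]=7
(1, 4): arr[1]=14 > arr[4]=10
(1, 5): arr[1]=14 > arr[5]=4
(3, 5): arr[3]=7 > arr[5]=4
(4, 5): arr[4]=10 > arr[5]=4

Total inversions: 10

The array has 10 inversion(s): (0,2), (0,3), (0,4), (0,5), (1,2), (1,3), (1,4), (1,5), (3,5), (4,5). Each pair (i,j) satisfies i < j and arr[i] > arr[j].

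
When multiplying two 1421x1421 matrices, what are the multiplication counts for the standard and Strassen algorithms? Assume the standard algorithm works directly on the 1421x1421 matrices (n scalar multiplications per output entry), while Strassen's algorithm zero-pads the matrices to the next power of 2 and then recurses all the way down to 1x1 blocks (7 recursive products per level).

Matrix multiplication for 1421x1421 matrices:

Strassen's algorithm requires power-of-2 dimensions. Pad 1421x1421 to 2048x2048 (next power of 2).

Standard algorithm: 1421^3 = 2869341461 multiplications
Strassen's algorithm: 7^(log2(2048)) = 7^11 = 1977326743 multiplications
Savings: 2869341461 - 1977326743 = 892014718 multiplications

Standard: 2869341461 multiplications (1421^3). Strassen: 1977326743 multiplications (7^11, after padding to 2048x2048). Strassen reduces 8 recursive multiplications to 7 at each level.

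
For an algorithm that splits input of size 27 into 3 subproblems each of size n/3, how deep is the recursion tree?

For divide and conquer with division factor 3:

Problem sizes at each level:
Level 0: 27
Level 1: 9
Level 2: 3
Level 3: 1

The root is level 0 and the size-1 base case is level 3 (the tree spans levels 0 through 3, i.e. 4 levels counting the root), so the depth is the number of divisions: log_3(27) = 3

The recursion tree depth is log_3(27) = 3. At each level, the problem size is divided by 3, so it takes 3 divisions to reduce to a base case of size 1. The algorithm makes 3 recursive calls at each level.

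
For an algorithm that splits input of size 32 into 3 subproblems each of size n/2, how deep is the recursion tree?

For divide and conquer with division factor 2:

Problem sizes at each level:
Level 0: 32
Level 1: 16
Level 2: 8
Level 3: 4
Level 4: 2
Level 5: 1

The root is level 0 and the size-1 base case is level 5 (the tree spans levels 0 through 5, i.e. 6 levels counting the root), so the depth is the number of divisions: log_2(32) = 5

The recursion tree depth is log_2(32) = 5. At each level, the problem size is divided by 2, so it takes 5 divisions to reduce to a base case of size 1. The algorithm makes 3 recursive calls at each level.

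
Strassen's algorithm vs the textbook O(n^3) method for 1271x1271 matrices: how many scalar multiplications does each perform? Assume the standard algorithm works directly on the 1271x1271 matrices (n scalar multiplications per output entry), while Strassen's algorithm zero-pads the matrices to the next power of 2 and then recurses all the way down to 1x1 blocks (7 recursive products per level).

Matrix multiplication for 1271x1271 matrices:

Strassen's algorithm requires power-of-2 dimensions. Pad 1271x1271 to 2048x2048 (next power of 2).

Standard algorithm: 1271^3 = 2053225511 multiplications
Strassen's algorithm: 7^(log2(2048)) = 7^11 = 1977326743 multiplications
Savings: 2053225511 - 1977326743 = 75898768 multiplications

Standard: 2053225511 multiplications (1271^3). Strassen: 1977326743 multiplications (7^11, after padding to 2048x2048). Strassen reduces 8 recursive multiplications to 7 at each level.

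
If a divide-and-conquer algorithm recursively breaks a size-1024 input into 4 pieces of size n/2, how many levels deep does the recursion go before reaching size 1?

For divide and conquer with division factor 2:

Problem sizes at each level:
Level 0: 1024
Level 1: 512
Level 2: 256
Level 3: 128
Level 4: 64
Level 5: 32
Level 6: 16
Level 7: 8
Level 8: 4
Level 9: 2
Level 10: 1

The root is level 0 and the size-1 base case is level 10 (the tree spans levels 0 through 10, i.e. 11 levels counting the root), so the depth is the number of divisions: log_2(1024) = 10

The recursion tree depth is log_2(1024) = 10. At each level, the problem size is divided by 2, so it takes 10 divisions to reduce to a base case of size 1. The algorithm makes 4 recursive calls at each level.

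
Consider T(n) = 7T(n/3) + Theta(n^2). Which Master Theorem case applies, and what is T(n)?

Master Theorem for T(n) = 7T(n/3) + O(n^2):

a = 7, b = 3, c = 2
log_b(a) = log_3(7) = 1.7712

Case 3: c = 2 > log_3(7) = 1.7712
T(n) = O(n^2) = O(n^2)

For T(n) = 7T(n/3) + O(n^2): log_3(7) = 1.7712. This is Case 3 of the Master Theorem (c > log_b(a), work dominated by root), giving O(n^2).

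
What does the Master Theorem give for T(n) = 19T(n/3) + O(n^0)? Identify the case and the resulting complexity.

Master Theorem for T(n) = 19T(n/3) + O(n^0):

a = 19, b = 3, c = 0
log_b(a) = log_3(19) = 2.6801

Case 1: c = 0 < log_3(19) = 2.6801
T(n) = O(n^(log_3 19))

For T(n) = 19T(n/3) + O(n^0): log_3(19) = 2.6801. This is Case 1 of the Master Theorem (c < log_b(a), work dominated by leaves), giving O(n^(log_3 19)).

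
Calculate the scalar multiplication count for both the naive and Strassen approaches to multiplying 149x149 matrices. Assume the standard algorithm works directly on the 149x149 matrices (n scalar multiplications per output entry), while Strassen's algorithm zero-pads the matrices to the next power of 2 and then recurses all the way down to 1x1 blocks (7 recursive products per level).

Matrix multiplication for 149x149 matrices:

Strassen's algorithm requires power-of-2 dimensions. Pad 149x149 to 256x256 (next power of 2).

Standard algorithm: 149^3 = 3307949 multiplications
Strassen's algorithm: 7^(log2(256)) = 7^8 = 5764801 multiplications
Difference: 3307949 - 5764801 = -2456852 (Strassen uses MORE here due to padding overhead — for small or just-over-power-of-2 n, padding can outweigh the per-level savings)

Standard: 3307949 multiplications (149^3). Strassen: 5764801 multiplications (7^8, after padding to 256x256). Strassen reduces 8 recursive multiplications to 7 at each level.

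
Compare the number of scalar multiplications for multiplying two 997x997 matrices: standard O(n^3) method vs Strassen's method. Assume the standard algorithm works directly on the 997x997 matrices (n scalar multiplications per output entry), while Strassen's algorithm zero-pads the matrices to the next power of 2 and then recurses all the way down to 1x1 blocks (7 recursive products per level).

Matrix multiplication for 997x997 matrices:

Strassen's algorithm requires power-of-2 dimensions. Pad 997x997 to 1024x1024 (next power of 2).

Standard algorithm: 997^3 = 991026973 multiplications
Strassen's algorithm: 7^(log2(1024)) = 7^10 = 282475249 multiplications
Savings: 991026973 - 282475249 = 708551724 multiplications

Standard: 991026973 multiplications (997^3). Strassen: 282475249 multiplications (7^10, after padding to 1024x1024). Strassen reduces 8 recursive multiplications to 7 at each level.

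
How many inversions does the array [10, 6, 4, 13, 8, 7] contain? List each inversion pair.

Finding inversions in [10, 6, 4, 13, 8, 7]:

(0, 1): arr[0]=10 > arr[1]=6
(0, 2): arr[0]=10 > arr[2]=4
(0, 4): arr[0]=10 > arr[4]=8
(0, 5): arr[0]=10 > arr[5]=7
(1, 2): arr[1]=6 > arr[2]=4
(3, 4): arr[3]=13 > arr[4]=8
(3, 5): arr[3]=13 > arr[5]=7
(4, 5): arr[4]=8 > arr[5]=7

Total inversions: 8

The array has 8 inversion(s): (0,1), (0,2), (0,4), (0,5), (1,2), (3,4), (3,5), (4,5). Each pair (i,j) satisfies i < j and arr[i] > arr[j].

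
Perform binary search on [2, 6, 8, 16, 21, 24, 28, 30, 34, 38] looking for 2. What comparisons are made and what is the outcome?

Binary search for 2 in [2, 6, 8, 16, 21, 24, 28, 30, 34, 38]:

lo=0, hi=9, mid=4, arr[mid]=21 -> 21 > 2, search left half
lo=0, hi=3, mid=1, arr[mid]=6 -> 6 > 2, search left half
lo=0, hi=0, mid=0, arr[mid]=2 -> Found target at index 0!

Binary search finds 2 at index 0 after 3 comparisons. The search repeatedly halves the search space by comparing with the middle element.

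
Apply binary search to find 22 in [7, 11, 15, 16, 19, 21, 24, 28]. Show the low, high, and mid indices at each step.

Binary search for 22 in [7, 11, 15, 16, 19, 21, 24, 28]:

lo=0, hi=7, mid=3, arr[mid]=16 -> 16 < 22, search right half
lo=4, hi=7, mid=5, arr[mid]=21 -> 21 < 22, search right half
lo=6, hi=7, mid=6, arr[mid]=24 -> 24 > 22, search left half
lo=6 > hi=5, target 22 not found

Binary search determines that 22 is not in the array after 3 comparisons. The search space was exhausted without finding the target.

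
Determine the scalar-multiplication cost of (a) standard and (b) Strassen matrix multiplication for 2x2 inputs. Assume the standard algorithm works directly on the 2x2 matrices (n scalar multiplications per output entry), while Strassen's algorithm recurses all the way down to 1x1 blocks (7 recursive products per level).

Matrix multiplication for 2x2 matrices:

Standard algorithm: 2^3 = 8 multiplications
Strassen's algorithm: 7^(log2(2)) = 7^1 = 7 multiplications
Savings: 8 - 7 = 1 multiplications

Standard: 8 multiplications (2^3). Strassen: 7 multiplications (7^1). Strassen reduces 8 recursive multiplications to 7 at each level.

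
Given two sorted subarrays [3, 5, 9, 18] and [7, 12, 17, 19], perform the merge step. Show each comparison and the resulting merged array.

Merging process:

Compare 3 vs 7: take 3 from left. Merged: [3]
Compare 5 vs 7: take 5 from left. Merged: [3, 5]
Compare 9 vs 7: take 7 from right. Merged: [3, 5, 7]
Compare 9 vs 12: take 9 from left. Merged: [3, 5, 7, 9]
Compare 18 vs 12: take 12 from right. Merged: [3, 5, 7, 9, 12]
Compare 18 vs 17: take 17 from right. Merged: [3, 5, 7, 9, 12, 17]
Compare 18 vs 19: take 18 from left. Merged: [3, 5, 7, 9, 12, 17, 18]
Append remaining from right: [19]. Merged: [3, 5, 7, 9, 12, 17, 18, 19]

Final merged array: [3, 5, 7, 9, 12, 17, 18, 19]
Total comparisons: 7

The merged array is [3, 5, 7, 9, 12, 17, 18, 19], requiring 7 comparisons. The merge step runs in O(n) time where n is the total number of elements.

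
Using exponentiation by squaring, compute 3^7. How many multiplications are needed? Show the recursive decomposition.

Computing 3^7 by squaring (build up from 3^1; each line after the first costs one multiplication):

3^1 = 3
3^2 = (3^1)^2 = 3^2 = 9
3^3 = 3 * 3^2 = 3 * 9 = 27
3^6 = (3^3)^2 = 27^2 = 729
3^7 = 3 * 3^6 = 3 * 729 = 2187

Result: 2187
Multiplications needed: 4 (4 lines after 3^1)

3^7 = 2187. Using exponentiation by squaring, this requires 4 multiplications. The key idea: if the exponent is even, square the half-power; if odd, multiply by the base once.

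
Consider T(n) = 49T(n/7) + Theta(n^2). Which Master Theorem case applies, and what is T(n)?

Master Theorem for T(n) = 49T(n/7) + O(n^2):

a = 49, b = 7, c = 2
log_b(a) = log_7(49) = 2.0000

Case 2: c = 2 = log_7(49) = 2.0000
T(n) = O(n^2 log n) = O(n^2 log n)

For T(n) = 49T(n/7) + O(n^2): log_7(49) = 2.0000. This is Case 2 of the Master Theorem (c = log_b(a), equal work at all levels), giving O(n^2 log n).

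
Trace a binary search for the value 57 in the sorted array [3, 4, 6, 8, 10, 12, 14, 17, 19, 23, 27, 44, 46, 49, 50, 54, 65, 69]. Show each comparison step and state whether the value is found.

Binary search for 57 in [3, 4, 6, 8, 10, 12, 14, 17, 19, 23, 27, 44, 46, 49, 50, 54, 65, 69]:

lo=0, hi=17, mid=8, arr[mid]=19 -> 19 < 57, search right half
lo=9, hi=17, mid=13, arr[mid]=49 -> 49 < 57, search right half
lo=14, hi=17, mid=15, arr[mid]=54 -> 54 < 57, search right half
lo=16, hi=17, mid=16, arr[mid]=65 -> 65 > 57, search left half
lo=16 > hi=15, target 57 not found

Binary search determines that 57 is not in the array after 4 comparisons. The search space was exhausted without finding the target.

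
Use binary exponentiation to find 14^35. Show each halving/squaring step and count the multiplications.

Computing 14^35 by squaring (build up from 14^1; each line after the first costs one multiplication):

14^1 = 14
14^2 = (14^1)^2 = 14^2 = 196
14^4 = (14^2)^2 = 196^2 = 38416
14^8 = (14^4)^2 = 38416^2 = 1475789056
14^16 = (14^8)^2 = 1475789056^2 = 2177953337809371136
14^17 = 14 * 14^16 = 14 * 2177953337809371136 = 30491346729331195904
14^34 = (14^17)^2 = 30491346729331195904^2 = 929722225368296217729286886758826377216
14^35 = 14 * 14^34 = 14 * 929722225368296217729286886758826377216 = 13016111155156147048210016414623569281024

Result: 13016111155156147048210016414623569281024
Multiplications needed: 7 (7 lines after 14^1)

14^35 = 13016111155156147048210016414623569281024. Using exponentiation by squaring, this requires 7 multiplications. The key idea: if the exponent is even, square the half-power; if odd, multiply by the base once.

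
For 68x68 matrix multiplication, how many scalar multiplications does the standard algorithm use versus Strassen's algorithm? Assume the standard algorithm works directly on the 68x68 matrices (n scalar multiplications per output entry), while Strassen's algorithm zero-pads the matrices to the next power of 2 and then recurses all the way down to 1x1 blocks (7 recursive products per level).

Matrix multiplication for 68x68 matrices:

Strassen's algorithm requires power-of-2 dimensions. Pad 68x68 to 128x128 (next power of 2).

Standard algorithm: 68^3 = 314432 multiplications
Strassen's algorithm: 7^(log2(128)) = 7^7 = 823543 multiplications
Difference: 314432 - 823543 = -509111 (Strassen uses MORE here due to padding overhead — for small or just-over-power-of-2 n, padding can outweigh the per-level savings)

Standard: 314432 multiplications (68^3). Strassen: 823543 multiplications (7^7, after padding to 128x128). Strassen reduces 8 recursive multiplications to 7 at each level.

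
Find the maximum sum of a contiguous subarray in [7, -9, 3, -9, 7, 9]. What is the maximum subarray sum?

Using Kadane's algorithm on [7, -9, 3, -9, 7, 9]:

Scanning through the array:
Position 1 (value -9): max_ending_here = -2, max_so_far = 7
Position 2 (value 3): max_ending_here = 3, max_so_far = 7
Position 3 (value -9): max_ending_here = -6, max_so_far = 7
Position 4 (value 7): max_ending_here = 7, max_so_far = 7
Position 5 (value 9): max_ending_here = 16, max_so_far = 16

Maximum subarray: [7, 9]
Maximum sum: 16

The maximum subarray is [7, 9] with sum 16. This subarray runs from index 4 to index 5.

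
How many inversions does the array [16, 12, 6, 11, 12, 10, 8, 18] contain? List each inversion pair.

Finding inversions in [16, 12, 6, 11, 12, 10, 8, 18]:

(0, 1): arr[0]=16 > arr[1]=12
(0, 2): arr[0]=16 > arr[2]=6
(0, 3): arr[0]=16 > arr[3]=11
(0, 4): arr[0]=16 > arr[4]=12
(0, 5): arr[0]=16 > arr[5]=10
(0, 6): arr[0]=16 > arr[6]=8
(1, 2): arr[1]=12 > arr[2]=6
(1, 3): arr[1]=12 > arr[3]=11
(1, 5): arr[1]=12 > arr[5]=10
(1, 6): arr[1]=12 > arr[6]=8
(3, 5): arr[3]=11 > arr[5]=10
(3, 6): arr[3]=11 > arr[6]=8
(4, 5): arr[4]=12 > arr[5]=10
(4, 6): arr[4]=12 > arr[6]=8
(5, 6): arr[5]=10 > arr[6]=8

Total inversions: 15

The array has 15 inversion(s): (0,1), (0,2), (0,3), (0,4), (0,5), (0,6), (1,2), (1,3), (1,5), (1,6), (3,5), (3,6), (4,5), (4,6), (5,6). Each pair (i,j) satisfies i < j and arr[i] > arr[j].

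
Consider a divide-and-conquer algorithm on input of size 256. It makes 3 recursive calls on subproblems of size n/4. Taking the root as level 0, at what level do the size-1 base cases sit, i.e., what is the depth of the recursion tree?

For divide and conquer with division factor 4:

Problem sizes at each level:
Level 0: 256
Level 1: 64
Level 2: 16
Level 3: 4
Level 4: 1

The root is level 0 and the size-1 base case is level 4 (the tree spans levels 0 through 4, i.e. 5 levels counting the root), so the depth is the number of divisions: log_4(256) = 4

The recursion tree depth is log_4(256) = 4. At each level, the problem size is divided by 4, so it takes 4 divisions to reduce to a base case of size 1. The algorithm makes 3 recursive calls at each level.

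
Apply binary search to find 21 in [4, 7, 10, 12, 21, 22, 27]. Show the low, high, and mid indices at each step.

Binary search for 21 in [4, 7, 10, 12, 21, 22, 27]:

lo=0, hi=6, mid=3, arr[mid]=12 -> 12 < 21, search right half
lo=4, hi=6, mid=5, arr[mid]=22 -> 22 > 21, search left half
lo=4, hi=4, mid=4, arr[mid]=21 -> Found target at index 4!

Binary search finds 21 at index 4 after 3 comparisons. The search repeatedly halves the search space by comparing with the middle element.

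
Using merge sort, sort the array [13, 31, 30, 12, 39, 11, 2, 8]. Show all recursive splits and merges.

Merge sort trace:

Split: [13, 31, 30, 12, 39, 11, 2, 8] -> [13, 31, 30, 12] and [39, 11, 2, 8]
  Split: [13, 31, 30, 12] -> [13, 31] and [30, 12]
    Split: [13, 31] -> [13] and [31]
    Merge: [13] + [31] -> [13, 31]
    Split: [30, 12] -> [30] and [12]
    Merge: [30] + [12] -> [12, 30]
  Merge: [13, 31] + [12, 30] -> [12, 13, 30, 31]
  Split: [39, 11, 2, 8] -> [39, 11] and [2, 8]
    Split: [39, 11] -> [39] and [11]
    Merge: [39] + [11] -> [11, 39]
    Split: [2, 8] -> [2] and [8]
    Merge: [2] + [8] -> [2, 8]
  Merge: [11, 39] + [2, 8] -> [2, 8, 11, 39]
Merge: [12, 13, 30, 31] + [2, 8, 11, 39] -> [2, 8, 11, 12, 13, 30, 31, 39]

Final sorted array: [2, 8, 11, 12, 13, 30, 31, 39]

The merge sort proceeds by recursively splitting the array and merging sorted halves.
After all merges, the sorted array is [2, 8, 11, 12, 13, 30, 31, 39].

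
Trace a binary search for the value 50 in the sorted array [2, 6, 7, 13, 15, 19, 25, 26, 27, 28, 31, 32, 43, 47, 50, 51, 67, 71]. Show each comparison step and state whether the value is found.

Binary search for 50 in [2, 6, 7, 13, 15, 19, 25, 26, 27, 28, 31, 32, 43, 47, 50, 51, 67, 71]:

lo=0, hi=17, mid=8, arr[mid]=27 -> 27 < 50, search right half
lo=9, hi=17, mid=13, arr[mid]=47 -> 47 < 50, search right half
lo=14, hi=17, mid=15, arr[mid]=51 -> 51 > 50, search left half
lo=14, hi=14, mid=14, arr[mid]=50 -> Found target at index 14!

Binary search finds 50 at index 14 after 4 comparisons. The search repeatedly halves the search space by comparing with the middle element.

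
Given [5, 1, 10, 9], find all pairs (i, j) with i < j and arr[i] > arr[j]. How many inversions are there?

Finding inversions in [5, 1, 10, 9]:

(0, 1): arr[0]=5 > arr[1]=1
(2, 3): arr[2]=10 > arr[3]=9

Total inversions: 2

The array has 2 inversion(s): (0,1), (2,3). Each pair (i,j) satisfies i < j and arr[i] > arr[j].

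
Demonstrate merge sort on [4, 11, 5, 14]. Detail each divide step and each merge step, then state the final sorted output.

Merge sort trace:

Split: [4, 11, 5, 14] -> [4, 11] and [5, 14]
  Split: [4, 11] -> [4] and [11]
  Merge: [4] + [11] -> [4, 11]
  Split: [5, 14] -> [5] and [14]
  Merge: [5] + [14] -> [5, 14]
Merge: [4, 11] + [5, 14] -> [4, 5, 11, 14]

Final sorted array: [4, 5, 11, 14]

The merge sort proceeds by recursively splitting the array and merging sorted halves.
After all merges, the sorted array is [4, 5, 11, 14].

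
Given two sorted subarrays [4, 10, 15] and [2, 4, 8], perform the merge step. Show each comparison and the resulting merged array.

Merging process:

Compare 4 vs 2: take 2 from right. Merged: [2]
Compare 4 vs 4: take 4 from left. Merged: [2, 4]
Compare 10 vs 4: take 4 from right. Merged: [2, 4, 4]
Compare 10 vs 8: take 8 from right. Merged: [2, 4, 4, 8]
Append remaining from left: [10, 15]. Merged: [2, 4, 4, 8, 10, 15]

Final merged array: [2, 4, 4, 8, 10, 15]
Total comparisons: 4

The merged array is [2, 4, 4, 8, 10, 15], requiring 4 comparisons. The merge step runs in O(n) time where n is the total number of elements.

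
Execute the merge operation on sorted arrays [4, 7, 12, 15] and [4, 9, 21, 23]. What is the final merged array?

Merging process:

Compare 4 vs 4: take 4 from left. Merged: [4]
Compare 7 vs 4: take 4 from right. Merged: [4, 4]
Compare 7 vs 9: take 7 from left. Merged: [4, 4, 7]
Compare 12 vs 9: take 9 from right. Merged: [4, 4, 7, 9]
Compare 12 vs 21: take 12 from left. Merged: [4, 4, 7, 9, 12]
Compare 15 vs 21: take 15 from left. Merged: [4, 4, 7, 9, 12, 15]
Append remaining from right: [21, 23]. Merged: [4, 4, 7, 9, 12, 15, 21, 23]

Final merged array: [4, 4, 7, 9, 12, 15, 21, 23]
Total comparisons: 6

The merged array is [4, 4, 7, 9, 12, 15, 21, 23], requiring 6 comparisons. The merge step runs in O(n) time where n is the total number of elements.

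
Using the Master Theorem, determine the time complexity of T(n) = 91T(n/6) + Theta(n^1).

Master Theorem for T(n) = 91T(n/6) + O(n^1):

a = 91, b = 6, c = 1
log_b(a) = log_6(91) = 2.5176

Case 1: c = 1 < log_6(91) = 2.5176
T(n) = O(n^(log_6 91))

For T(n) = 91T(n/6) + O(n^1): log_6(91) = 2.5176. This is Case 1 of the Master Theorem (c < log_b(a), work dominated by leaves), giving O(n^(log_6 91)).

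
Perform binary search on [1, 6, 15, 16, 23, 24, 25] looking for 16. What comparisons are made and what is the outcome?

Binary search for 16 in [1, 6, 15, 16, 23, 24, 25]:

lo=0, hi=6, mid=3, arr[mid]=16 -> Found target at index 3!

Binary search finds 16 at index 3 after 1 comparisons. The search repeatedly halves the search space by comparing with the middle element.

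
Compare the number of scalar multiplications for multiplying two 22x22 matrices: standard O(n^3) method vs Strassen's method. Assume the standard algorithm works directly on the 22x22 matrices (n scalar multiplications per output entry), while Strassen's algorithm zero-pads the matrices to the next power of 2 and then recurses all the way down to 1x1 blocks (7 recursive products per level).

Matrix multiplication for 22x22 matrices:

Strassen's algorithm requires power-of-2 dimensions. Pad 22x22 to 32x32 (next power of 2).

Standard algorithm: 22^3 = 10648 multiplications
Strassen's algorithm: 7^(log2(32)) = 7^5 = 16807 multiplications
Difference: 10648 - 16807 = -6159 (Strassen uses MORE here due to padding overhead — for small or just-over-power-of-2 n, padding can outweigh the per-level savings)

Standard: 10648 multiplications (22^3). Strassen: 16807 multiplications (7^5, after padding to 32x32). Strassen reduces 8 recursive multiplications to 7 at each level.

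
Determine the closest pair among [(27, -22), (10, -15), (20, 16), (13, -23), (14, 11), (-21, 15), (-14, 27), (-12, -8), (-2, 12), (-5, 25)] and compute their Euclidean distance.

Computing all pairwise distances among 10 points:

d((27, -22), (10, -15)) = 18.3848
d((27, -22), (20, 16)) = 38.6394
d((27, -22), (13, -23)) = 14.0357
d((27, -22), (14, 11)) = 35.4683
d((27, -22), (-21, 15)) = 60.6053
d((27, -22), (-14, 27)) = 63.8905
d((27, -22), (-12, -8)) = 41.4367
d((27, -22), (-2, 12)) = 44.6878
d((27, -22), (-5, 25)) = 56.8595
d((10, -15), (20, 16)) = 32.573
d((10, -15), (13, -23)) = 8.544
d((10, -15), (14, 11)) = 26.3059
d((10, -15), (-21, 15)) = 43.1393
d((10, -15), (-14, 27)) = 48.3735
d((10, -15), (-12, -8)) = 23.0868
d((10, -15), (-2, 12)) = 29.5466
d((10, -15), (-5, 25)) = 42.72
d((20, 16), (13, -23)) = 39.6232
d((20, 16), (14, 11)) = 7.8102 <-- minimum
d((20, 16), (-21, 15)) = 41.0122
d((20, 16), (-14, 27)) = 35.7351
d((20, 16), (-12, -8)) = 40.0
d((20, 16), (-2, 12)) = 22.3607
d((20, 16), (-5, 25)) = 26.5707
d((13, -23), (14, 11)) = 34.0147
d((13, -23), (-21, 15)) = 50.9902
d((13, -23), (-14, 27)) = 56.8243
d((13, -23), (-12, -8)) = 29.1548
d((13, -23), (-2, 12)) = 38.0789
d((13, -23), (-5, 25)) = 51.264
d((14, 11), (-21, 15)) = 35.2278
d((14, 11), (-14, 27)) = 32.249
d((14, 11), (-12, -8)) = 32.2025
d((14, 11), (-2, 12)) = 16.0312
d((14, 11), (-5, 25)) = 23.6008
d((-21, 15), (-14, 27)) = 13.8924
d((-21, 15), (-12, -8)) = 24.6982
d((-21, 15), (-2, 12)) = 19.2354
d((-21, 15), (-5, 25)) = 18.868
d((-14, 27), (-12, -8)) = 35.0571
d((-14, 27), (-2, 12)) = 19.2094
d((-14, 27), (-5, 25)) = 9.2195
d((-12, -8), (-2, 12)) = 22.3607
d((-12, -8), (-5, 25)) = 33.7343
d((-2, 12), (-5, 25)) = 13.3417

Closest pair: (20, 16) and (14, 11) with distance 7.8102

The closest pair is (20, 16) and (14, 11) with Euclidean distance 7.8102. For 10 points, brute-force pairwise comparison is shown above. For large n, the divide-and-conquer algorithm (sort by x, recurse on halves, check the dividing strip) achieves O(n log n).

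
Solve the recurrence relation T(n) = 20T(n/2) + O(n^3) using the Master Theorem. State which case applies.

Master Theorem for T(n) = 20T(n/2) + O(n^3):

a = 20, b = 2, c = 3
log_b(a) = log_2(20) = 4.3219

Case 1: c = 3 < log_2(20) = 4.3219
T(n) = O(n^(log_2 20))

For T(n) = 20T(n/2) + O(n^3): log_2(20) = 4.3219. This is Case 1 of the Master Theorem (c < log_b(a), work dominated by leaves), giving O(n^(log_2 20)).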